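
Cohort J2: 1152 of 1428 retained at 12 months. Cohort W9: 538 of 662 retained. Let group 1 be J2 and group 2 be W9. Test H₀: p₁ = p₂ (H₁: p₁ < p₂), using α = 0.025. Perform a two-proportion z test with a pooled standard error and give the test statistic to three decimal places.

p̂₁ = 1152/1428 = 0.80672, p̂₂ = 538/662 = 0.81269.
Pooled p̂ = (1152+538)/(1428+662) = 1690/2090 = 0.80861.
SE = √(0.154758 × 0.00221085) = 0.01850.
z = (0.80672 − 0.81269)/0.01850 = -0.00597/0.01850 = -0.323.
p-value = P(Z < -0.323) ≈ 0.3735, so at α = 0.025 we fail to reject H₀.

z = -0.323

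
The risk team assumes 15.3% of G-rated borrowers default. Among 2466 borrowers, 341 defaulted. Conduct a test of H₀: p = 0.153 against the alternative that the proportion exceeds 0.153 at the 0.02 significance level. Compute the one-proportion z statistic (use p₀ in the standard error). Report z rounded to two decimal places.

p̂ = 341/2466 = 0.13828.
SE = √(p₀(1−p₀)/n) = √(0.12959/2466) = 0.00725.
z = (0.13828 − 0.153)/0.00725 = -0.01472/0.00725 = -2.03.
p-value = P(Z > -2.030) ≈ 0.9788, so at α = 0.02 we fail to reject H₀.

z = -2.03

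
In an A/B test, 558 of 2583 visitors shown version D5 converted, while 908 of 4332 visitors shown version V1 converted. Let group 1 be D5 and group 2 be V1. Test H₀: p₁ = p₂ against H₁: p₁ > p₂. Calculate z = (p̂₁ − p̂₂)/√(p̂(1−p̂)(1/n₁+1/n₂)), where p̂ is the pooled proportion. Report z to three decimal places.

p̂₁ = 558/2583 = 0.216028, p̂₂ = 908/4332 = 0.209603.
Pooled p̂ = (558+908)/(2583+4332) = 1466/6915 = 0.212003.
SE = √(p̂(1−p̂)(1/n₁+1/n₂)) = √(0.212003·0.787997·0.000617987) = √(0.000103239) = 0.010161.
z = (0.216028 − 0.209603)/0.010161 = 0.006425/0.010161 = 0.632.

z = 0.632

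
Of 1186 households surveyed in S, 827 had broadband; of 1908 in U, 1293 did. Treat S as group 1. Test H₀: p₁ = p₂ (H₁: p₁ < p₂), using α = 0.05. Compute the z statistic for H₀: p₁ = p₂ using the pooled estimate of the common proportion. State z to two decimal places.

p̂₁ = 827/1186 = 0.6973, p̂₂ = 1293/1908 = 0.6777.
Pooled p̂ = (827+1293)/(1186+1908) = 2120/3094 = 0.6852.
SE = √(p̂(1−p̂)(1/n₁+1/n₂)) = √(0.6852·0.3148·0.00136728) = √(0.000294925) = 0.0172.
z = (0.6973 − 0.6777)/0.0172 = 0.0196/0.0172 = 1.14.
p-value = P(Z < 1.143) ≈ 0.8735; since p > α = 0.05, fail to reject H₀.

z = 1.14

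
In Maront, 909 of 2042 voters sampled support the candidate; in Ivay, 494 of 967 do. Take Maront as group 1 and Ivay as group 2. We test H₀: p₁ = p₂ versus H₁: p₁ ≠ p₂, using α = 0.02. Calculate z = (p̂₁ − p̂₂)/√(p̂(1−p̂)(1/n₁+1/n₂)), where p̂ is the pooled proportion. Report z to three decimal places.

p̂₁ = 909/2042 = 0.445152, p̂₂ = 494/967 = 0.510858.
Pooled p̂ = (909+494)/(2042+967) = 1403/3009 = 0.466268.
SE = √(p̂(1−p̂)(1/n₁+1/n₂)) = √(0.466268·0.533732·0.00152384) = √(0.000379227) = 0.019474.
z = (0.445152 − 0.510858)/0.019474 = -0.065706/0.019474 = -3.374.
Two-sided p-value ≈ 2·Φ(−3.374) = 0.0007; since p < α = 0.02, reject H₀.

z = -3.374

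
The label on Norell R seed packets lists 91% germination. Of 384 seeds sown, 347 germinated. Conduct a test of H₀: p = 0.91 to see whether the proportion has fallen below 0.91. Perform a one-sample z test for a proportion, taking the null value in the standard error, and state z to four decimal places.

z = -0.4351

p̂ = 347/384 = 0.903646.
Under H₀, SE = √(0.91·0.09/384) = √(0.000213281) = 0.014604.
z = (0.903646 − 0.91)/0.014604 = -0.006354/0.014604 = -0.4351.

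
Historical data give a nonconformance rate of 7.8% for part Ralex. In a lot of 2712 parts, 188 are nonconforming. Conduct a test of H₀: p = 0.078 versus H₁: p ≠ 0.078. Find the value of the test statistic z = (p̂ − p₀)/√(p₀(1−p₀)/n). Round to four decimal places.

p̂ = 188/2712 ≈ 0.0693215.
SE = √(p₀(1−p₀)/n) = √(0.071916/2712) = 0.0051495.
z = (0.0693215 − 0.078)/0.0051495 = -0.0086785/0.0051495 = -1.6853.
Two-sided p-value ≈ 2·Φ(−1.685) = 0.0919.

z = -1.6853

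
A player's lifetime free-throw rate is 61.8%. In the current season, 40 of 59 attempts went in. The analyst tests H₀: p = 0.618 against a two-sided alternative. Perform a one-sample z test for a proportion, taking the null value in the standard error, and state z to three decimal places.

p̂ = 40/59 = 0.67797.
SE = √(p₀(1−p₀)/n) = √(0.23608/59) = 0.06326.
z = (0.67797 − 0.618)/0.06326 = 0.05997/0.06326 = 0.948.

z = 0.948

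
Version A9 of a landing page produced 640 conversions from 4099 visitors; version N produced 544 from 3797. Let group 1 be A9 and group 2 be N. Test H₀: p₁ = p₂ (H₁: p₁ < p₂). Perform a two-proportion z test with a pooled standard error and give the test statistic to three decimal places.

p̂₁ = 640/4099 = 0.156136, p̂₂ = 544/3797 = 0.143271.
Pooled p̂ = (640+544)/(4099+3797) = 1184/7896 = 0.149949.
SE = √(p̂(1−p̂)(1/n₁+1/n₂)) = √(0.149949·0.850051·0.000507328) = √(6.46663e-05) = 0.008042.
z = (0.156136 − 0.143271)/0.008042 = 0.012865/0.008042 = 1.600.
p-value = P(Z < 1.600) ≈ 0.9452.

z = 1.600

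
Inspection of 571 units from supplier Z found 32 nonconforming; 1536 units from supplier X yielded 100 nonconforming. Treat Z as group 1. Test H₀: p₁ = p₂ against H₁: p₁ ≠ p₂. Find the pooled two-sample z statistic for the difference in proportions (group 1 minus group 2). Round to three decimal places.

p̂₁ = 32/571 ≈ 0.05604, p̂₂ = 100/1536 ≈ 0.06510.
Pooled p̂ = (32+100)/(571+1536) = 132/2107 = 0.06265.
SE = √(p̂(1−p̂)(1/n₁+1/n₂)) = √(0.06265·0.93735·0.00240236) = √(0.000141075) = 0.01188.
z = (0.05604 − 0.06510)/0.01188 = -0.00906/0.01188 = -0.763.

z = -0.763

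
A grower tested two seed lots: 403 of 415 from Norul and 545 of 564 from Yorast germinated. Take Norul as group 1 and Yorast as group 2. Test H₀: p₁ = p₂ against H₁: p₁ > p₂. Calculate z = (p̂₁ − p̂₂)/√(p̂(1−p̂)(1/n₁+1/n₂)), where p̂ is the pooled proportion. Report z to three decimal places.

z = 0.421

p̂₁ = 403/415 ≈ 0.97108, p̂₂ = 545/564 ≈ 0.96631.
Pooled p̂ = (403+545)/(415+564) = 948/979 = 0.96834.
SE = √(p̂(1−p̂)(1/n₁+1/n₂)) = √(0.96834·0.03166·0.00418269) = √(0.000128251) = 0.01132.
z = (0.97108 − 0.96631)/0.01132 = 0.00477/0.01132 = 0.421.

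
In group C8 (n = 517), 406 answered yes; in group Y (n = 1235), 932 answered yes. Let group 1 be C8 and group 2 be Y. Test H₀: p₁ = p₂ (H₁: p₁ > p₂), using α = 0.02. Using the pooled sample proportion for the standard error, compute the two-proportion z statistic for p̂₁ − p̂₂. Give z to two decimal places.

z = 1.38

p̂₁ = 406/517 = 0.78530, p̂₂ = 932/1235 = 0.75466.
Pooled p̂ = (406+932)/(517+1235) = 1338/1752 = 0.76370.
SE = √(0.180463 × 0.00274395) = 0.02225.
z = (0.78530 − 0.75466)/0.02225 = 0.03064/0.02225 = 1.38.
p-value = P(Z > 1.377) ≈ 0.0842. With α = 0.02, fail to reject H₀.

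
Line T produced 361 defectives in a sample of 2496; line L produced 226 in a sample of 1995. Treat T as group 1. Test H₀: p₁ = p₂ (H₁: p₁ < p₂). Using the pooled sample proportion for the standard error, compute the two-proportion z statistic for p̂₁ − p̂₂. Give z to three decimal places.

p̂₁ = 361/2496 ≈ 0.144631, p̂₂ = 226/1995 ≈ 0.113283.
Pooled p̂ = (361+226)/(2496+1995) = 587/4491 = 0.130706.
SE = √(0.113622 × 0.000901894) = 0.010123.
z = (0.144631 − 0.113283)/0.010123 = 0.031348/0.010123 = 3.097.
p-value = P(Z < 3.097) ≈ 0.9990.

z = 3.097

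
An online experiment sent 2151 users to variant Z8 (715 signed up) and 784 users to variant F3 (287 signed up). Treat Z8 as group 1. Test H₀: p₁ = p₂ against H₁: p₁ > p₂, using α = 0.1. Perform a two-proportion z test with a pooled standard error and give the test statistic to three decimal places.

z = -1.702

p̂₁ = 715/2151 ≈ 0.33240, p̂₂ = 287/784 ≈ 0.36607.
Pooled p̂ = (715+287)/(2151+784) = 1002/2935 = 0.34140.
SE = √(0.224845 × 0.00174041) = 0.01978.
z = (0.33240 − 0.36607)/0.01978 = -0.03367/0.01978 = -1.702.
p-value = P(Z > -1.702) ≈ 0.9556, so at α = 0.1 we fail to reject H₀.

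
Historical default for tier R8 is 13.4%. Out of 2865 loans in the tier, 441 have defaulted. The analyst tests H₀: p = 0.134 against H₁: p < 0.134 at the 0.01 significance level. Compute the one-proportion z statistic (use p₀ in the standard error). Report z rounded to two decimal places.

p̂ = 441/2865 ≈ 0.15393.
SE = √(p₀(1−p₀)/n) = √(0.11604/2865) = 0.00636.
z = (0.15393 − 0.134)/0.00636 = 0.01993/0.00636 = 3.13.
p-value = P(Z < 3.131) ≈ 0.9991, so at α = 0.01 we fail to reject H₀.

z = 3.13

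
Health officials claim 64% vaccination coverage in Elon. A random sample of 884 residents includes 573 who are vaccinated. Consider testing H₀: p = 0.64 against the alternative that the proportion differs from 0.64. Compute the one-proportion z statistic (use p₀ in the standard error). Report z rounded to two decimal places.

p̂ = 573/884 = 0.6482.
Standard error under H₀: √(0.64×0.36/884) = 0.0161.
z = (0.6482 − 0.64)/0.0161 = 0.0082/0.0161 = 0.51.
Two-sided p-value ≈ 2·Φ(−0.507) = 0.6119.

z = 0.51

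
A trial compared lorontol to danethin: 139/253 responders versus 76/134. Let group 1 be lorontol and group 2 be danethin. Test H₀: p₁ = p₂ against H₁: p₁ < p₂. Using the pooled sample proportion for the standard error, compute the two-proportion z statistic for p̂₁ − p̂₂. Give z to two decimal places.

z = -0.33

p̂₁ = 139/253 ≈ 0.54941, p̂₂ = 76/134 ≈ 0.56716.
Pooled p̂ = (139+76)/(253+134) = 215/387 = 0.55556.
SE = √(p̂(1−p̂)(1/n₁+1/n₂)) = √(0.55556·0.44444·0.0114153) = √(0.00281858) = 0.05309.
z = (0.54941 − 0.56716)/0.05309 = -0.01775/0.05309 = -0.33.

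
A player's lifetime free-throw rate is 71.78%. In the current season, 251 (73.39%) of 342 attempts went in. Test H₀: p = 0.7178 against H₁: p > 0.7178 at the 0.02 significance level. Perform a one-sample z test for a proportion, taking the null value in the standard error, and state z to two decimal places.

p̂ = 251/342 ≈ 0.7339.
SE = √(p₀(1−p₀)/n) = √(0.20256/342) = 0.0243.
z = (0.7339 − 0.7178)/0.0243 = 0.0161/0.0243 = 0.66.
p-value = P(Z > 0.662) ≈ 0.2539; since p > α = 0.02, fail to reject H₀.

z = 0.66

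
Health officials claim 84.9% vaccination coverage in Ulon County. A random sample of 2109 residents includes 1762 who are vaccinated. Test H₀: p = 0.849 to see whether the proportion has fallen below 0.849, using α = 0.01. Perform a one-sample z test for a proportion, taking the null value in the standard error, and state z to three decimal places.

z = -1.736

p̂ = 1762/2109 ≈ 0.835467.
Standard error under H₀: √(0.849×0.151/2109) = 0.007797.
z = (0.835467 − 0.849)/0.007797 = -0.013533/0.007797 = -1.736.
p-value = P(Z < -1.736) ≈ 0.0413, so at α = 0.01 we fail to reject H₀.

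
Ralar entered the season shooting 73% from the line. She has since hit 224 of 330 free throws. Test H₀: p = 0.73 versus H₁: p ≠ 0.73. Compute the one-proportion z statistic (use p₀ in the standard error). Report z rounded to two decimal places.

p̂ = 224/330 = 0.6788.
Under H₀, SE = √(0.73·0.27/330) = √(0.000597273) = 0.0244.
z = (0.6788 − 0.73)/0.0244 = -0.0512/0.0244 = -2.10.

z = -2.10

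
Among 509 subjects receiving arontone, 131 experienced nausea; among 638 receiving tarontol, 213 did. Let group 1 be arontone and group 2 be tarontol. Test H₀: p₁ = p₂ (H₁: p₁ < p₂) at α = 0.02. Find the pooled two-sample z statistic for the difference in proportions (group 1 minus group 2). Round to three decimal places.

z = -2.809

p̂₁ = 131/509 = 0.25737, p̂₂ = 213/638 = 0.33386.
Pooled p̂ = (131+213)/(509+638) = 344/1147 = 0.29991.
SE = √(0.209965 × 0.00353203) = 0.02723.
z = (0.25737 − 0.33386)/0.02723 = -0.07649/0.02723 = -2.809.
p-value = P(Z < -2.809) ≈ 0.0025, so at α = 0.02 we reject H₀.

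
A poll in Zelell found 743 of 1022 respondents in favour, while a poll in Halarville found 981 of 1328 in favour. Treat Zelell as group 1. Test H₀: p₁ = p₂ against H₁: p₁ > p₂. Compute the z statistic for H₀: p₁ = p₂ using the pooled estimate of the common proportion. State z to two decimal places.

p̂₁ = 743/1022 = 0.7270, p̂₂ = 981/1328 = 0.7387.
Pooled p̂ = (743+981)/(1022+1328) = 1724/2350 = 0.7336.
SE = √(p̂(1−p̂)(1/n₁+1/n₂)) = √(0.7336·0.2664·0.00173149) = √(0.000338372) = 0.0184.
z = (0.7270 − 0.7387)/0.0184 = -0.0117/0.0184 = -0.64.
p-value = P(Z > -0.636) ≈ 0.7376.

z = -0.64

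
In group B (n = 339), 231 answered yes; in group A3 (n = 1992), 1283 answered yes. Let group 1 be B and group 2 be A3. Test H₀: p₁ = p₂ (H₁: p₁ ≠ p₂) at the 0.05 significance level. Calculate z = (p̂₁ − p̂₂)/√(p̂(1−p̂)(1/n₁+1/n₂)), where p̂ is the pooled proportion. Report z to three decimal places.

p̂₁ = 231/339 ≈ 0.68142, p̂₂ = 1283/1992 ≈ 0.64408.
Pooled p̂ = (231+1283)/(339+1992) = 1514/2331 = 0.64951.
SE = √(0.227648 × 0.00345186) = 0.02803.
z = (0.68142 − 0.64408)/0.02803 = 0.03734/0.02803 = 1.332.
p-value = 2·P(Z > 1.332) ≈ 0.1829. With α = 0.05, fail to reject H₀.

z = 1.332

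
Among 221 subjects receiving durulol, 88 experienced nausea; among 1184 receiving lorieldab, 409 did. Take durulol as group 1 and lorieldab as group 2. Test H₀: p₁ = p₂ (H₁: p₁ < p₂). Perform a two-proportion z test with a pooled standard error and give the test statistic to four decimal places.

z = 1.5056

p̂₁ = 88/221 ≈ 0.398190, p̂₂ = 409/1184 ≈ 0.345439.
Pooled p̂ = (88+409)/(221+1184) = 497/1405 = 0.353737.
SE = √(0.228607 × 0.00536948) = 0.035036.
z = (0.398190 − 0.345439)/0.035036 = 0.052751/0.035036 = 1.5056.
p-value = P(Z < 1.506) ≈ 0.9339.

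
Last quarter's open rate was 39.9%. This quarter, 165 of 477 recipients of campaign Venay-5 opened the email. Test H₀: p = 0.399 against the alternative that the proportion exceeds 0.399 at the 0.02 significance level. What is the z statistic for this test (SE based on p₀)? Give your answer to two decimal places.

z = -2.37

p̂ = 165/477 ≈ 0.3459.
Standard error under H₀: √(0.399×0.601/477) = 0.0224.
z = (0.3459 − 0.399)/0.0224 = -0.0531/0.0224 = -2.37.
p-value = P(Z > -2.368) ≈ 0.9911; since p > α = 0.02, fail to reject H₀.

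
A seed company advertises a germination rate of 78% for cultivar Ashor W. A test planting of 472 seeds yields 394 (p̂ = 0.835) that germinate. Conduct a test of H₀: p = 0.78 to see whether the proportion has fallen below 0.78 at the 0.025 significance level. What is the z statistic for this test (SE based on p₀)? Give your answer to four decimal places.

z = 2.8712

p̂ = 394/472 ≈ 0.834746.
Standard error under H₀: √(0.78×0.22/472) = 0.019067.
z = (0.834746 − 0.78)/0.019067 = 0.054746/0.019067 = 2.8712.
p-value = P(Z < 2.871) ≈ 0.9980; since p > α = 0.025, fail to reject H₀.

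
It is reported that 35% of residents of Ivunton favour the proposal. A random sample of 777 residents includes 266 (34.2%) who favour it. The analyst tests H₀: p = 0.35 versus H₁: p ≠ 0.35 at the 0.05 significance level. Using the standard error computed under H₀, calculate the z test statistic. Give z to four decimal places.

z = -0.4475

p̂ = 266/777 = 0.342342.
SE = √(p₀(1−p₀)/n) = √(0.2275/777) = 0.017111.
z = (0.342342 − 0.35)/0.017111 = -0.007658/0.017111 = -0.4475.
p-value = 2·P(Z > 0.448) ≈ 0.6545; since p > α = 0.05, fail to reject H₀.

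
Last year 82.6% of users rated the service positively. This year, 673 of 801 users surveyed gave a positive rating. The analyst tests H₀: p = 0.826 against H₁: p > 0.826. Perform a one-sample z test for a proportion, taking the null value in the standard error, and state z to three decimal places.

p̂ = 673/801 ≈ 0.84020.
SE = √(p₀(1−p₀)/n) = √(0.14372/801) = 0.01340.
z = (0.84020 − 0.826)/0.01340 = 0.01420/0.01340 = 1.060.
p-value = P(Z > 1.060) ≈ 0.1446.

z = 1.060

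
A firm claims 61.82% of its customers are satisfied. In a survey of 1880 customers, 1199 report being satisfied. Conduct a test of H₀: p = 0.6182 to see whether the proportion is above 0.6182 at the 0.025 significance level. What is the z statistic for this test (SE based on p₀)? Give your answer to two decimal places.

z = 1.75

p̂ = 1199/1880 ≈ 0.6378.
SE = √(p₀(1−p₀)/n) = √(0.23603/1880) = 0.0112.
z = (0.6378 − 0.6182)/0.0112 = 0.0196/0.0112 = 1.75.
p-value = P(Z > 1.746) ≈ 0.0404; since p > α = 0.025, fail to reject H₀.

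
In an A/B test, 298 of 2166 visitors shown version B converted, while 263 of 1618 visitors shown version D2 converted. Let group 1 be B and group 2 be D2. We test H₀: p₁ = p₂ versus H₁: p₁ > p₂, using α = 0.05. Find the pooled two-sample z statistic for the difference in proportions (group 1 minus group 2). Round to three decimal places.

z = -2.138

p̂₁ = 298/2166 ≈ 0.13758, p̂₂ = 263/1618 ≈ 0.16255.
Pooled p̂ = (298+263)/(2166+1618) = 561/3784 = 0.14826.
SE = √(p̂(1−p̂)(1/n₁+1/n₂)) = √(0.14826·0.85174·0.00107973) = √(0.000136344) = 0.01168.
z = (0.13758 − 0.16255)/0.01168 = -0.02497/0.01168 = -2.138.
p-value = P(Z > -2.138) ≈ 0.9837, so at α = 0.05 we fail to reject H₀.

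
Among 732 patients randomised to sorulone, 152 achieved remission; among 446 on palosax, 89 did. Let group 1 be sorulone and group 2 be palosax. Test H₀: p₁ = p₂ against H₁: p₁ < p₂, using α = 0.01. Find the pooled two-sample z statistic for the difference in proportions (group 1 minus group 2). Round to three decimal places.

p̂₁ = 152/732 ≈ 0.20765, p̂₂ = 89/446 ≈ 0.19955.
Pooled p̂ = (152+89)/(732+446) = 241/1178 = 0.20458.
SE = √(0.162729 × 0.00360827) = 0.02423.
z = (0.20765 − 0.19955)/0.02423 = 0.00810/0.02423 = 0.334.
p-value = P(Z < 0.334) ≈ 0.6309; since p > α = 0.01, fail to reject H₀.

z = 0.334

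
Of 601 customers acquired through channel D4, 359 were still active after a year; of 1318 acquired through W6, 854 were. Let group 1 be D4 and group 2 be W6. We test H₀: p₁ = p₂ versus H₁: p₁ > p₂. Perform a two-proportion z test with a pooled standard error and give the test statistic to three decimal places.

z = -2.132

p̂₁ = 359/601 ≈ 0.59734, p̂₂ = 854/1318 ≈ 0.64795.
Pooled p̂ = (359+854)/(601+1318) = 1213/1919 = 0.63210.
SE = √(0.23255 × 0.00242262) = 0.02374.
z = (0.59734 − 0.64795)/0.02374 = -0.05061/0.02374 = -2.132.
p-value = P(Z > -2.132) ≈ 0.9835.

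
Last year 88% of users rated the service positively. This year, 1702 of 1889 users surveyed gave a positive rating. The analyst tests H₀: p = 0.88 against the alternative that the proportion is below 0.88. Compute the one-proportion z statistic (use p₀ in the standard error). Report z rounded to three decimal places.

z = 2.809

p̂ = 1702/1889 ≈ 0.90101.
Standard error under H₀: √(0.88×0.12/1889) = 0.00748.
z = (0.90101 − 0.88)/0.00748 = 0.02101/0.00748 = 2.809.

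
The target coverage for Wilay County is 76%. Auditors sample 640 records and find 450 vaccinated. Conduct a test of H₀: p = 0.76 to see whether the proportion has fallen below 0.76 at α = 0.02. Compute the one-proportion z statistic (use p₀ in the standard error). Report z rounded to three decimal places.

z = -3.369

p̂ = 450/640 = 0.703125.
Standard error under H₀: √(0.76×0.24/640) = 0.016882.
z = (0.703125 − 0.76)/0.016882 = -0.056875/0.016882 = -3.369.
p-value = P(Z < -3.369) ≈ 0.0004; since p < α = 0.02, reject H₀.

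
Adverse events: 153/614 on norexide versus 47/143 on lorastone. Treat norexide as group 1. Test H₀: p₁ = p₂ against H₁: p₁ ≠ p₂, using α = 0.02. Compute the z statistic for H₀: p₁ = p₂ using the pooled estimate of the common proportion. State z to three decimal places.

p̂₁ = 153/614 ≈ 0.249186, p̂₂ = 47/143 ≈ 0.328671.
Pooled p̂ = (153+47)/(614+143) = 200/757 = 0.264201.
SE = √(p̂(1−p̂)(1/n₁+1/n₂)) = √(0.264201·0.735799·0.00862167) = √(0.00167604) = 0.040939.
z = (0.249186 − 0.328671)/0.040939 = -0.079485/0.040939 = -1.942.
p-value = 2·P(Z > 1.942) ≈ 0.0522; since p > α = 0.02, fail to reject H₀.

z = -1.942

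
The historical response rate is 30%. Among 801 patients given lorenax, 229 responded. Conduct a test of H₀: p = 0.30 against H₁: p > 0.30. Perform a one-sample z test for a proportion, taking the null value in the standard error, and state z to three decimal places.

p̂ = 229/801 ≈ 0.285893.
Standard error under H₀: √(0.3×0.7/801) = 0.016192.
z = (0.285893 − 0.3)/0.016192 = -0.014107/0.016192 = -0.871.
p-value = P(Z > -0.871) ≈ 0.8082.

z = -0.871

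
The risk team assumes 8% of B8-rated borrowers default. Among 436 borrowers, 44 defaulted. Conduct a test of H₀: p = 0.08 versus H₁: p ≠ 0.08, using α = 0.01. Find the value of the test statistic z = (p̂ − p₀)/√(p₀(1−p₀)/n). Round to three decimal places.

z = 1.610

p̂ = 44/436 ≈ 0.10092.
Standard error under H₀: √(0.08×0.92/436) = 0.01299.
z = (0.10092 − 0.08)/0.01299 = 0.02092/0.01299 = 1.610.
Two-sided p-value ≈ 2·Φ(−1.610) = 0.1074; since p > α = 0.01, fail to reject H₀.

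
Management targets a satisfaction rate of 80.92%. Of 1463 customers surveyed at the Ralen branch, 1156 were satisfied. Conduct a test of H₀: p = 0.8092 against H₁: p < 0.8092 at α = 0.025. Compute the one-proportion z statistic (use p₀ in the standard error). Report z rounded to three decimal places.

p̂ = 1156/1463 ≈ 0.79016.
Standard error under H₀: √(0.8092×0.1908/1463) = 0.01027.
z = (0.79016 − 0.8092)/0.01027 = -0.01904/0.01027 = -1.854.
p-value = P(Z < -1.854) ≈ 0.0319; since p > α = 0.025, fail to reject H₀.

z = -1.854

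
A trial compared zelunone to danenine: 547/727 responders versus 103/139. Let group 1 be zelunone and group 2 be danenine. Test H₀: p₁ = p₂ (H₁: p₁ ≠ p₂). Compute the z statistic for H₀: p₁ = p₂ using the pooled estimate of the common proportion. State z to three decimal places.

z = 0.285

p̂₁ = 547/727 ≈ 0.75241, p̂₂ = 103/139 ≈ 0.74101.
Pooled p̂ = (547+103)/(727+139) = 650/866 = 0.75058.
SE = √(p̂(1−p̂)(1/n₁+1/n₂)) = √(0.75058·0.24942·0.00856976) = √(0.00160435) = 0.04005.
z = (0.75241 − 0.74101)/0.04005 = 0.01140/0.04005 = 0.285.
p-value = 2·P(Z > 0.285) ≈ 0.7759.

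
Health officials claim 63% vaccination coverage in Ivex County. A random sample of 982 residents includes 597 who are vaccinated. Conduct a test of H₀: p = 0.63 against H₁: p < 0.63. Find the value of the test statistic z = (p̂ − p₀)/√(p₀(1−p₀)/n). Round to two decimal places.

p̂ = 597/982 = 0.60794.
Under H₀, SE = √(0.63·0.37/982) = √(0.000237373) = 0.01541.
z = (0.60794 − 0.63)/0.01541 = -0.02206/0.01541 = -1.43.
p-value = P(Z < -1.432) ≈ 0.0761.

z = -1.43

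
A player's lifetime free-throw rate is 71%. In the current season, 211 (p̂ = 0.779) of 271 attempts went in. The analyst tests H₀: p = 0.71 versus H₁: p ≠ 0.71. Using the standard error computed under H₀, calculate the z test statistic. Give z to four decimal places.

z = 2.4887

p̂ = 211/271 = 0.778598.
Under H₀, SE = √(0.71·0.29/271) = √(0.000759779) = 0.027564.
z = (0.778598 − 0.71)/0.027564 = 0.068598/0.027564 = 2.4887.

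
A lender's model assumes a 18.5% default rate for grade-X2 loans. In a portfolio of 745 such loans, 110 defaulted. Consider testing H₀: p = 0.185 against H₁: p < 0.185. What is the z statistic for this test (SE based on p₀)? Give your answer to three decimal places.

p̂ = 110/745 ≈ 0.14765.
SE = √(p₀(1−p₀)/n) = √(0.15077/745) = 0.01423.
z = (0.14765 − 0.185)/0.01423 = -0.03735/0.01423 = -2.625.

z = -2.625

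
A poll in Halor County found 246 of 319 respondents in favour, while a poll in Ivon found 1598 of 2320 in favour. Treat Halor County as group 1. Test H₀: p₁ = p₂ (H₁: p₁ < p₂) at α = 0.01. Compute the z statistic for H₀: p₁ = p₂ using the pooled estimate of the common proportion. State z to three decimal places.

p̂₁ = 246/319 = 0.77116, p̂₂ = 1598/2320 = 0.68879.
Pooled p̂ = (246+1598)/(319+2320) = 1844/2639 = 0.69875.
SE = √(p̂(1−p̂)(1/n₁+1/n₂)) = √(0.69875·0.30125·0.00356583) = √(0.000750602) = 0.02740.
z = (0.77116 − 0.68879)/0.02740 = 0.08237/0.02740 = 3.006.
p-value = P(Z < 3.006) ≈ 0.9987; since p > α = 0.01, fail to reject H₀.

z = 3.006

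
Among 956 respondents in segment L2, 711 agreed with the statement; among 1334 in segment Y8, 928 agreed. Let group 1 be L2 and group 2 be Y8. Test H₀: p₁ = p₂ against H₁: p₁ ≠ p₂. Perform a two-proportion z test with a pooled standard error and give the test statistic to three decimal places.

p̂₁ = 711/956 ≈ 0.74372, p̂₂ = 928/1334 ≈ 0.69565.
Pooled p̂ = (711+928)/(956+1334) = 1639/2290 = 0.71572.
SE = √(p̂(1−p̂)(1/n₁+1/n₂)) = √(0.71572·0.28428·0.00179565) = √(0.000365351) = 0.01911.
z = (0.74372 − 0.69565)/0.01911 = 0.04807/0.01911 = 2.515.

z = 2.515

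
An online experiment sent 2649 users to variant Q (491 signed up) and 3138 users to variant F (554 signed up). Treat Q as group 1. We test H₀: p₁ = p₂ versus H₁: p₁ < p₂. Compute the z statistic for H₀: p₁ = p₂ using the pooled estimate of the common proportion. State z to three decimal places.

p̂₁ = 491/2649 = 0.185353, p̂₂ = 554/3138 = 0.176546.
Pooled p̂ = (491+554)/(2649+3138) = 1045/5787 = 0.180577.
SE = √(p̂(1−p̂)(1/n₁+1/n₂)) = √(0.180577·0.819423·0.000696175) = √(0.000103012) = 0.010150.
z = (0.185353 − 0.176546)/0.010150 = 0.008807/0.010150 = 0.868.

z = 0.868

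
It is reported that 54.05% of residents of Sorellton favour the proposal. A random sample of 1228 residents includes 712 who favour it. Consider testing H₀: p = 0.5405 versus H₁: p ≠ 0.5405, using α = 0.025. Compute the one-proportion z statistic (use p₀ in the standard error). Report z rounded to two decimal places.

z = 2.76

p̂ = 712/1228 ≈ 0.57980.
Standard error under H₀: √(0.5405×0.4595/1228) = 0.01422.
z = (0.57980 − 0.5405)/0.01422 = 0.03930/0.01422 = 2.76.
p-value = 2·P(Z > 2.764) ≈ 0.0057; since p < α = 0.025, reject H₀.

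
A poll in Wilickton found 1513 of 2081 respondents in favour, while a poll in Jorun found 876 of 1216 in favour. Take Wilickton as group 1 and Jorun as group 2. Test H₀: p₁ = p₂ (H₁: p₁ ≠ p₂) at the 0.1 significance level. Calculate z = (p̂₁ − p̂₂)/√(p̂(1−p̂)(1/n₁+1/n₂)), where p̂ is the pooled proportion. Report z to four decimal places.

p̂₁ = 1513/2081 ≈ 0.727054, p̂₂ = 876/1216 ≈ 0.720395.
Pooled p̂ = (1513+876)/(2081+1216) = 2389/3297 = 0.724598.
SE = √(p̂(1−p̂)(1/n₁+1/n₂)) = √(0.724598·0.275402·0.00130291) = √(0.000260002) = 0.016125.
z = (0.727054 − 0.720395)/0.016125 = 0.006659/0.016125 = 0.4130.
p-value = 2·P(Z > 0.413) ≈ 0.6796, so at α = 0.1 we fail to reject H₀.

z = 0.4130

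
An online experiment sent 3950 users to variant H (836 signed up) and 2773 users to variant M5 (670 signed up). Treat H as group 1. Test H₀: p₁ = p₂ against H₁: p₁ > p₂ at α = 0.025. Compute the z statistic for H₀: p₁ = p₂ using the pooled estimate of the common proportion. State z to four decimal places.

z = -2.9015

p̂₁ = 836/3950 = 0.211646, p̂₂ = 670/2773 = 0.241616.
Pooled p̂ = (836+670)/(3950+2773) = 1506/6723 = 0.224007.
SE = √(0.173828 × 0.000613785) = 0.010329.
z = (0.211646 − 0.241616)/0.010329 = -0.029970/0.010329 = -2.9015.
p-value = P(Z > -2.901) ≈ 0.9981; since p > α = 0.025, fail to reject H₀.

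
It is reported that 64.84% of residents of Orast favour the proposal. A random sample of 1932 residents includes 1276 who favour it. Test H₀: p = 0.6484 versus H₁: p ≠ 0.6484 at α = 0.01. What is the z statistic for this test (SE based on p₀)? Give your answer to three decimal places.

z = 1.110

p̂ = 1276/1932 = 0.66046.
SE = √(p₀(1−p₀)/n) = √(0.22798/1932) = 0.01086.
z = (0.66046 − 0.6484)/0.01086 = 0.01206/0.01086 = 1.110.
Two-sided p-value ≈ 2·Φ(−1.110) = 0.2671; since p > α = 0.01, fail to reject H₀.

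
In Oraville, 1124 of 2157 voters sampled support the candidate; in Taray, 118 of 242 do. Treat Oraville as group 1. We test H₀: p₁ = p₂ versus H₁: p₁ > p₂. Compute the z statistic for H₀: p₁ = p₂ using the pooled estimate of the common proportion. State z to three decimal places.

p̂₁ = 1124/2157 = 0.521094, p̂₂ = 118/242 = 0.487603.
Pooled p̂ = (1124+118)/(2157+242) = 1242/2399 = 0.517716.
SE = √(0.249686 × 0.00459584) = 0.033875.
z = (0.521094 − 0.487603)/0.033875 = 0.033491/0.033875 = 0.989.
p-value = P(Z > 0.989) ≈ 0.1614.

z = 0.989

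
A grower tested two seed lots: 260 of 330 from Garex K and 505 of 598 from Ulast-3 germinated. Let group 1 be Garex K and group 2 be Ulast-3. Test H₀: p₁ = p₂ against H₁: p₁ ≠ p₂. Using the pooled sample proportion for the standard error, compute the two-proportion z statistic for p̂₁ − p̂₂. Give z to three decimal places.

z = -2.169

p̂₁ = 260/330 = 0.78788, p̂₂ = 505/598 = 0.84448.
Pooled p̂ = (260+505)/(330+598) = 765/928 = 0.82435.
SE = √(0.144795 × 0.00470254) = 0.02609.
z = (0.78788 − 0.84448)/0.02609 = -0.05660/0.02609 = -2.169.
Two-sided p-value ≈ 2·Φ(−2.169) = 0.0301.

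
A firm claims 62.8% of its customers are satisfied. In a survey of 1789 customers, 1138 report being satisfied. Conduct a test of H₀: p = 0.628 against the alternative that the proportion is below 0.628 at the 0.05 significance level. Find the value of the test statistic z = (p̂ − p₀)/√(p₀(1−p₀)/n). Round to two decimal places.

z = 0.71

p̂ = 1138/1789 = 0.6361.
Under H₀, SE = √(0.628·0.372/1789) = √(0.000130585) = 0.0114.
z = (0.6361 − 0.628)/0.0114 = 0.0081/0.0114 = 0.71.
p-value = P(Z < 0.710) ≈ 0.7610. With α = 0.05, fail to reject H₀.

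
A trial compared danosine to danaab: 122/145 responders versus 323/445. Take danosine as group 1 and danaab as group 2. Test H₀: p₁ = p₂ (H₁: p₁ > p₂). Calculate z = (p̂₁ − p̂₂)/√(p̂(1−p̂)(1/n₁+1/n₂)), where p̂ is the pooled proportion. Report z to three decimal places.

z = 2.806

p̂₁ = 122/145 ≈ 0.84138, p̂₂ = 323/445 ≈ 0.72584.
Pooled p̂ = (122+323)/(145+445) = 445/590 = 0.75424.
SE = √(p̂(1−p̂)(1/n₁+1/n₂)) = √(0.75424·0.24576·0.00914374) = √(0.00169492) = 0.04117.
z = (0.84138 − 0.72584)/0.04117 = 0.11554/0.04117 = 2.806.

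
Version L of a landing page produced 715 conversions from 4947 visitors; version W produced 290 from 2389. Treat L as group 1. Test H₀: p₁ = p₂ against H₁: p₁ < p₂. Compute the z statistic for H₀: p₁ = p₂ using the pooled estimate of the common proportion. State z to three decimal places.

p̂₁ = 715/4947 = 0.144532, p̂₂ = 290/2389 = 0.121390.
Pooled p̂ = (715+290)/(4947+2389) = 1005/7336 = 0.136996.
SE = √(0.118228 × 0.000620728) = 0.008567.
z = (0.144532 − 0.121390)/0.008567 = 0.023142/0.008567 = 2.701.
p-value = P(Z < 2.701) ≈ 0.9965.

z = 2.701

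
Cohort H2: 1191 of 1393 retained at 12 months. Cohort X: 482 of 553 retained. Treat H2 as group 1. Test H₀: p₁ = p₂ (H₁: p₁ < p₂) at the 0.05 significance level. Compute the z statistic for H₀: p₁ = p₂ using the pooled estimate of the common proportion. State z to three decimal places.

z = -0.952

p̂₁ = 1191/1393 ≈ 0.85499, p̂₂ = 482/553 ≈ 0.87161.
Pooled p̂ = (1191+482)/(1393+553) = 1673/1946 = 0.85971.
SE = √(p̂(1−p̂)(1/n₁+1/n₂)) = √(0.85971·0.14029·0.00252619) = √(0.000304677) = 0.01745.
z = (0.85499 − 0.87161)/0.01745 = -0.01662/0.01745 = -0.952.
p-value = P(Z < -0.952) ≈ 0.1705, so at α = 0.05 we fail to reject H₀.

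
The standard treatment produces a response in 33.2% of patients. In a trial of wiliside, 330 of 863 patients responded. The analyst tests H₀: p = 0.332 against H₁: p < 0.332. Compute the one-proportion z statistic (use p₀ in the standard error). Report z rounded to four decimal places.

p̂ = 330/863 ≈ 0.3823870.
Standard error under H₀: √(0.332×0.668/863) = 0.0160307.
z = (0.3823870 − 0.332)/0.0160307 = 0.0503870/0.0160307 = 3.1432.

z = 3.1432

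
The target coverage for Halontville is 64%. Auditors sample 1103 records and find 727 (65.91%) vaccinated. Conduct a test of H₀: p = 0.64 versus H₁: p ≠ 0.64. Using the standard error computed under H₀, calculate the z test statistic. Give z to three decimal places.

p̂ = 727/1103 ≈ 0.65911.
SE = √(p₀(1−p₀)/n) = √(0.2304/1103) = 0.01445.
z = (0.65911 − 0.64)/0.01445 = 0.01911/0.01445 = 1.322.

z = 1.322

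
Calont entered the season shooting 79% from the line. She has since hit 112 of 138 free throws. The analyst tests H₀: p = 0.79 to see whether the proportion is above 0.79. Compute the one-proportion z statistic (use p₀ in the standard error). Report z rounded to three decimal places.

p̂ = 112/138 = 0.81159.
Under H₀, SE = √(0.79·0.21/138) = √(0.00120217) = 0.03467.
z = (0.81159 − 0.79)/0.03467 = 0.02159/0.03467 = 0.623.

z = 0.623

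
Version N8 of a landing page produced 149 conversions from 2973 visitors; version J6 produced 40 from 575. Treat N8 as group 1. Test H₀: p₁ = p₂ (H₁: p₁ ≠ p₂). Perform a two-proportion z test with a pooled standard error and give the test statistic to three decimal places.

z = -1.901

p̂₁ = 149/2973 ≈ 0.05012, p̂₂ = 40/575 ≈ 0.06957.
Pooled p̂ = (149+40)/(2973+575) = 189/3548 = 0.05327.
SE = √(p̂(1−p̂)(1/n₁+1/n₂)) = √(0.05327·0.94673·0.00207549) = √(0.000104671) = 0.01023.
z = (0.05012 − 0.06957)/0.01023 = -0.01945/0.01023 = -1.901.
Two-sided p-value ≈ 2·Φ(−1.901) = 0.0573.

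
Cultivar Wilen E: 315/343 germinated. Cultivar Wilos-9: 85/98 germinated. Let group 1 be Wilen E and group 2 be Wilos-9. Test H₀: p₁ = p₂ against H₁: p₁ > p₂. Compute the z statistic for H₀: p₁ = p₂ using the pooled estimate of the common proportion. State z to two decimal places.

z = 1.53

p̂₁ = 315/343 ≈ 0.9184, p̂₂ = 85/98 ≈ 0.8673.
Pooled p̂ = (315+85)/(343+98) = 400/441 = 0.9070.
SE = √(p̂(1−p̂)(1/n₁+1/n₂)) = √(0.9070·0.0930·0.0131195) = √(0.00110633) = 0.0333.
z = (0.9184 − 0.8673)/0.0333 = 0.0511/0.0333 = 1.53.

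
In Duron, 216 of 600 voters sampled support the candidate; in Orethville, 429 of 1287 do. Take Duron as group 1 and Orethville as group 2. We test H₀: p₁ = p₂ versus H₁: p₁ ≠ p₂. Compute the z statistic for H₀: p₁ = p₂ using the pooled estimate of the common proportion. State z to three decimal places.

z = 1.137

p̂₁ = 216/600 ≈ 0.36000, p̂₂ = 429/1287 ≈ 0.33333.
Pooled p̂ = (216+429)/(600+1287) = 645/1887 = 0.34181.
SE = √(p̂(1−p̂)(1/n₁+1/n₂)) = √(0.34181·0.65819·0.00244367) = √(0.000549768) = 0.02345.
z = (0.36000 − 0.33333)/0.02345 = 0.02667/0.02345 = 1.137.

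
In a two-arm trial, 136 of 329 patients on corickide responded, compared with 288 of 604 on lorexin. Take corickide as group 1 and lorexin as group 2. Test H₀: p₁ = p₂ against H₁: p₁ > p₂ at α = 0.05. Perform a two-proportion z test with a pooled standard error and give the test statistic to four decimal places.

z = -1.8596

p̂₁ = 136/329 ≈ 0.413374, p̂₂ = 288/604 ≈ 0.476821.
Pooled p̂ = (136+288)/(329+604) = 424/933 = 0.454448.
SE = √(p̂(1−p̂)(1/n₁+1/n₂)) = √(0.454448·0.545552·0.00469514) = √(0.00116404) = 0.034118.
z = (0.413374 − 0.476821)/0.034118 = -0.063447/0.034118 = -1.8596.
p-value = P(Z > -1.860) ≈ 0.9685, so at α = 0.05 we fail to reject H₀.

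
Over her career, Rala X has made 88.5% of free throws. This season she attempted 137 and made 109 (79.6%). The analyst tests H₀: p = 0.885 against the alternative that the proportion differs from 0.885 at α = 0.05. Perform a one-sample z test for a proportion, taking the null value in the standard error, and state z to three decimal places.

z = -3.279

p̂ = 109/137 = 0.79562.
Standard error under H₀: √(0.885×0.115/137) = 0.02726.
z = (0.79562 − 0.885)/0.02726 = -0.08938/0.02726 = -3.279.
Two-sided p-value ≈ 2·Φ(−3.279) = 0.0010, so at α = 0.05 we reject H₀.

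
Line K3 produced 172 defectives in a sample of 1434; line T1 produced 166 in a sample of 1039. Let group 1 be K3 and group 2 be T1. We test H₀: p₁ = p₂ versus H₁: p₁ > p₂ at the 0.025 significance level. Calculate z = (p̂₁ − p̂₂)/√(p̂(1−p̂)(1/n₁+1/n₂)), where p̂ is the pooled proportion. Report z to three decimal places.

p̂₁ = 172/1434 = 0.119944, p̂₂ = 166/1039 = 0.159769.
Pooled p̂ = (172+166)/(1434+1039) = 338/2473 = 0.136676.
SE = √(0.117996 × 0.00165981) = 0.013995.
z = (0.119944 − 0.159769)/0.013995 = -0.039825/0.013995 = -2.846.
p-value = P(Z > -2.846) ≈ 0.9978; since p > α = 0.025, fail to reject H₀.

z = -2.846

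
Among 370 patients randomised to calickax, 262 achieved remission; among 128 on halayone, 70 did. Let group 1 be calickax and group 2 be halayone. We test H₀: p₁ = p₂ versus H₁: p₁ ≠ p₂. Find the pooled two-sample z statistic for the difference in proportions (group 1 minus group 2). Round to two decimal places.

p̂₁ = 262/370 = 0.7081, p̂₂ = 70/128 = 0.5469.
Pooled p̂ = (262+70)/(370+128) = 332/498 = 0.6667.
SE = √(0.222222 × 0.0105152) = 0.0483.
z = (0.7081 − 0.5469)/0.0483 = 0.1612/0.0483 = 3.34.
Two-sided p-value ≈ 2·Φ(−3.335) = 0.0009.

z = 3.34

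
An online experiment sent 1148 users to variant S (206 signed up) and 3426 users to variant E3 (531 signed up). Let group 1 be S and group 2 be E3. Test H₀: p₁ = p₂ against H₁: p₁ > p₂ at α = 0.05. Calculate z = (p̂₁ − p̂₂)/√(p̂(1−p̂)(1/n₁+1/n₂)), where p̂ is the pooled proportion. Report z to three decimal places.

p̂₁ = 206/1148 ≈ 0.17944, p̂₂ = 531/3426 ≈ 0.15499.
Pooled p̂ = (206+531)/(1148+3426) = 737/4574 = 0.16113.
SE = √(p̂(1−p̂)(1/n₁+1/n₂)) = √(0.16113·0.83887·0.00116297) = √(0.000157193) = 0.01254.
z = (0.17944 − 0.15499)/0.01254 = 0.02445/0.01254 = 1.950.
p-value = P(Z > 1.950) ≈ 0.0256; since p < α = 0.05, reject H₀.

z = 1.950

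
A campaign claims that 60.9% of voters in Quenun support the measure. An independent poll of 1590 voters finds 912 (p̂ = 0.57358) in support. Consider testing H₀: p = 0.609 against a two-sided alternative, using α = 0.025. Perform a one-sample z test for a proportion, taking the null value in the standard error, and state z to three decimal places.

p̂ = 912/1590 = 0.57358.
Under H₀, SE = √(0.609·0.391/1590) = √(0.00014976) = 0.01224.
z = (0.57358 − 0.609)/0.01224 = -0.03542/0.01224 = -2.894.
Two-sided p-value ≈ 2·Φ(−2.894) = 0.0038. With α = 0.025, reject H₀.

z = -2.894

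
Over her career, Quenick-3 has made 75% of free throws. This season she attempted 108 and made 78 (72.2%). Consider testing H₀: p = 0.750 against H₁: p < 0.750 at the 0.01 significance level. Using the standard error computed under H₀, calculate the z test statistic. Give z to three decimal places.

z = -0.667

p̂ = 78/108 ≈ 0.72222.
Standard error under H₀: √(0.75×0.25/108) = 0.04167.
z = (0.72222 − 0.75)/0.04167 = -0.02778/0.04167 = -0.667.
p-value = P(Z < -0.667) ≈ 0.2525; since p > α = 0.01, fail to reject H₀.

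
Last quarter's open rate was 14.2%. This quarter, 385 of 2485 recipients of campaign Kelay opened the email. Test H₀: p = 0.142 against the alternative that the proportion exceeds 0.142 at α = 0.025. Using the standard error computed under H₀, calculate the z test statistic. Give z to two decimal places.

p̂ = 385/2485 = 0.15493.
Standard error under H₀: √(0.142×0.858/2485) = 0.00700.
z = (0.15493 − 0.142)/0.00700 = 0.01293/0.00700 = 1.85.
p-value = P(Z > 1.847) ≈ 0.0324; since p > α = 0.025, fail to reject H₀.

z = 1.85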